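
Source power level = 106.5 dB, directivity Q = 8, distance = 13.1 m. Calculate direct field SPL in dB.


Given values:
  Lw = 106.5 dB, Q = 8, r = 13.1 m
Formula: SPL = Lw + 10 * log10(Q / (4 * pi * r^2))
Compute 4 * pi * r^2 = 4 * pi * 13.1^2 = 2156.5149
Compute Q / denom = 8 / 2156.5149 = 0.00370969
Compute 10 * log10(0.00370969) = -24.3066
SPL = 106.5 + (-24.3066) = 82.19

82.19 dB


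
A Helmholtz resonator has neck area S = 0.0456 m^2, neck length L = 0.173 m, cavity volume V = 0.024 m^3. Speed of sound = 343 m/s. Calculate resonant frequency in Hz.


Given values:
  S = 0.0456 m^2, L = 0.173 m, V = 0.024 m^3, c = 343 m/s
Formula: f = (c / (2*pi)) * sqrt(S / (V * L))
Compute V * L = 0.024 * 0.173 = 0.004152
Compute S / (V * L) = 0.0456 / 0.004152 = 10.9827
Compute sqrt(10.9827) = 3.314016
Compute c / (2*pi) = 343 / 6.283185 = 54.590148
f = 54.590148 * 3.314016 = 180.91

180.91 Hz


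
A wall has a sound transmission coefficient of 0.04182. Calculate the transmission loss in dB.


Given values:
  tau = 0.04182
Formula: TL = 10 * log10(1 / tau)
Compute 1 / tau = 1 / 0.04182 = 23.912
Compute log10(23.912) = 1.378616
TL = 10 * 1.378616 = 13.79

13.79 dB


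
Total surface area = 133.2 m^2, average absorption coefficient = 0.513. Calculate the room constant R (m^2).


Given values:
  S = 133.2 m^2, alpha = 0.513
Formula: R = S * alpha / (1 - alpha)
Numerator: 133.2 * 0.513 = 68.3316
Denominator: 1 - 0.513 = 0.487
R = 68.3316 / 0.487 = 140.31

140.31 m^2


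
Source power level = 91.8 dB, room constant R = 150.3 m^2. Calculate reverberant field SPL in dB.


Given values:
  Lw = 91.8 dB, R = 150.3 m^2
Formula: SPL = Lw + 10 * log10(4 / R)
Compute 4 / R = 4 / 150.3 = 0.026613
Compute 10 * log10(0.026613) = -15.7491
SPL = 91.8 + (-15.7491) = 76.05

76.05 dB


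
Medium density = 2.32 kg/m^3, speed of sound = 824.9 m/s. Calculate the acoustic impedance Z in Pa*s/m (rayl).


Given values:
  rho = 2.32 kg/m^3
  c = 824.9 m/s
Formula: Z = rho * c
Z = 2.32 * 824.9
Z = 1913.77

1913.77 rayl


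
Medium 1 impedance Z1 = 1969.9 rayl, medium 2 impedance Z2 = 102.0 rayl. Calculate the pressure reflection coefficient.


Given values:
  Z1 = 1969.9 rayl, Z2 = 102.0 rayl
Formula: R = (Z2 - Z1) / (Z2 + Z1)
Numerator: Z2 - Z1 = 102.0 - 1969.9 = -1867.9
Denominator: Z2 + Z1 = 102.0 + 1969.9 = 2071.9
R = -1867.9 / 2071.9 = -0.9015

-0.9015


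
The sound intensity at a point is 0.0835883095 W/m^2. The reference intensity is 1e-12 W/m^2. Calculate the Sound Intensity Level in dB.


Given values:
  I = 0.0835883095 W/m^2
  I_ref = 1e-12 W/m^2
Formula: SIL = 10 * log10(I / I_ref)
Compute ratio: I / I_ref = 83588309500
Compute log10: log10(83588309500) = 10.922146
Multiply: SIL = 10 * 10.922146 = 109.22

109.22 dB


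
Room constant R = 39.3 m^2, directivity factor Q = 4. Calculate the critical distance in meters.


Given values:
  R = 39.3 m^2, Q = 4
Formula: d_c = 0.141 * sqrt(Q * R)
Compute Q * R = 4 * 39.3 = 157.2
Compute sqrt(157.2) = 12.5379
d_c = 0.141 * 12.5379 = 1.768

1.768 m


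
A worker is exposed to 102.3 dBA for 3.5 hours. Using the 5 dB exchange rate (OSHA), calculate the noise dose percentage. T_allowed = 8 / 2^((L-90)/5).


Given values:
  L = 102.3 dBA, T = 3.5 hours
Formula: T_allowed = 8 / 2^((L - 90) / 5)
Compute exponent: (102.3 - 90) / 5 = 2.46
Compute 2^(2.46) = 5.502167
T_allowed = 8 / 5.502167 = 1.453973 hours
Dose = (T / T_allowed) * 100
Dose = (3.5 / 1.453973) * 100 = 240.72

240.72 %


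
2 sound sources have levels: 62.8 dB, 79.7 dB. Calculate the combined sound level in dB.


Formula: L_total = 10 * log10( sum(10^(Li/10)) )
  Source 1: 10^(62.8/10) = 1905460.718
  Source 2: 10^(79.7/10) = 93325430.0797
Sum of linear values = 95230890.7977
L_total = 10 * log10(95230890.7977) = 79.79

79.79 dB


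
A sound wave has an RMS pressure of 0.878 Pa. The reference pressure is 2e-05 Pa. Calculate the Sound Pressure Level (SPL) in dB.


Given values:
  p = 0.878 Pa
  p_ref = 2e-05 Pa
Formula: SPL = 20 * log10(p / p_ref)
Compute ratio: p / p_ref = 0.878 / 2e-05 = 43900
Compute log10: log10(43900) = 4.642465
Multiply: SPL = 20 * 4.642465 = 92.85

92.85 dB


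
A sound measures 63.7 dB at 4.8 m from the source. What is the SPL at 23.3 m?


Given values:
  SPL1 = 63.7 dB, r1 = 4.8 m, r2 = 23.3 m
Formula: SPL2 = SPL1 - 20 * log10(r2 / r1)
Compute ratio: r2 / r1 = 23.3 / 4.8 = 4.8542
Compute log10: log10(4.8542) = 0.686118
Compute drop: 20 * 0.686118 = 13.7224
SPL2 = 63.7 - 13.7224 = 49.98

49.98 dB


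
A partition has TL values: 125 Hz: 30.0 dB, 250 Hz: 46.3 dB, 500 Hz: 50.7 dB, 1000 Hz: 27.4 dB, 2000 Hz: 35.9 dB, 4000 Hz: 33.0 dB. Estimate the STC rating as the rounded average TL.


Given TL values at each frequency:
  125 Hz: 30.0 dB
  250 Hz: 46.3 dB
  500 Hz: 50.7 dB
  1000 Hz: 27.4 dB
  2000 Hz: 35.9 dB
  4000 Hz: 33.0 dB
Formula: STC ~ round(average of TL values)
Sum = 30.0 + 46.3 + 50.7 + 27.4 + 35.9 + 33.0 = 223.3
Average = 223.3 / 6 = 37.22
Rounded: 37

37


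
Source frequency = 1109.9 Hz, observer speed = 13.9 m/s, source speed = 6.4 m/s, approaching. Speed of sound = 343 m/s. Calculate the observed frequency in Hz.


Given values:
  f_s = 1109.9 Hz, v_o = 13.9 m/s, v_s = 6.4 m/s
  Direction: approaching
Formula: f_o = f_s * (c + v_o) / (c - v_s)
Numerator: c + v_o = 343 + 13.9 = 356.9
Denominator: c - v_s = 343 - 6.4 = 336.6
f_o = 1109.9 * 356.9 / 336.6 = 1176.84

1176.84 Hz


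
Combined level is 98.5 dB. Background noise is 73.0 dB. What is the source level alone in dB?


Given values:
  L_total = 98.5 dB, L_bg = 73.0 dB
Formula: L_source = 10 * log10(10^(L_total/10) - 10^(L_bg/10))
Convert to linear:
  10^(98.5/10) = 7079457843.8414
  10^(73.0/10) = 19952623.1497
Difference: 7079457843.8414 - 19952623.1497 = 7059505220.6917
L_source = 10 * log10(7059505220.6917) = 98.49

98.49 dB


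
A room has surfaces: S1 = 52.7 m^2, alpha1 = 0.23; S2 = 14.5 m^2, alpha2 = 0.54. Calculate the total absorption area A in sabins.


Given surfaces:
  Surface 1: 52.7 * 0.23 = 12.121
  Surface 2: 14.5 * 0.54 = 7.83
Formula: A = sum(Si * alpha_i)
A = 12.121 + 7.83
A = 19.95

19.95 sabins


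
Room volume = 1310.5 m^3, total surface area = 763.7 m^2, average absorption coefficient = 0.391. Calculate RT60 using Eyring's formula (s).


Given values:
  V = 1310.5 m^3, S = 763.7 m^2, alpha = 0.391
Formula: RT60 = 0.161 * V / (-S * ln(1 - alpha))
Compute ln(1 - 0.391) = ln(0.609) = -0.495937
Denominator: -763.7 * -0.495937 = 378.7471
Numerator: 0.161 * 1310.5 = 210.9905
RT60 = 210.9905 / 378.7471 = 0.557

0.557 s


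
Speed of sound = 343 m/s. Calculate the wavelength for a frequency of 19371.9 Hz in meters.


Given values:
  c = 343 m/s, f = 19371.9 Hz
Formula: lambda = c / f
lambda = 343 / 19371.9
lambda = 0.0177

0.0177 m


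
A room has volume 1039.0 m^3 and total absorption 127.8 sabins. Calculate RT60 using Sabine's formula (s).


Given values:
  V = 1039.0 m^3
  A = 127.8 sabins
Formula: RT60 = 0.161 * V / A
Numerator: 0.161 * 1039.0 = 167.279
RT60 = 167.279 / 127.8 = 1.309

1.309 s


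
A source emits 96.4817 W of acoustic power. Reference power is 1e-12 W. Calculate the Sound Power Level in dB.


Given values:
  W = 96.4817 W
  W_ref = 1e-12 W
Formula: SWL = 10 * log10(W / W_ref)
Compute ratio: W / W_ref = 96481700000000
Compute log10: log10(96481700000000) = 13.984445
Multiply: SWL = 10 * 13.984445 = 139.84

139.84 dB


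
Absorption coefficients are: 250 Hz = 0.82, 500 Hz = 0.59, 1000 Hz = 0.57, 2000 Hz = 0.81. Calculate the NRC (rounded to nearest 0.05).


Given values:
  a_250 = 0.82, a_500 = 0.59
  a_1000 = 0.57, a_2000 = 0.81
Formula: NRC = (a250 + a500 + a1000 + a2000) / 4
Sum = 0.82 + 0.59 + 0.57 + 0.81 = 2.79
NRC = 2.79 / 4 = 0.6975
Rounded to nearest 0.05: 0.7

0.7


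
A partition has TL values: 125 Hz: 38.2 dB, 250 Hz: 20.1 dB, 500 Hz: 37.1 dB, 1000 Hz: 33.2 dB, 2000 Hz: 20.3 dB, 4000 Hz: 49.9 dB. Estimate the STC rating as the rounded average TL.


Given TL values at each frequency:
  125 Hz: 38.2 dB
  250 Hz: 20.1 dB
  500 Hz: 37.1 dB
  1000 Hz: 33.2 dB
  2000 Hz: 20.3 dB
  4000 Hz: 49.9 dB
Formula: STC ~ round(average of TL values)
Sum = 38.2 + 20.1 + 37.1 + 33.2 + 20.3 + 49.9 = 198.8
Average = 198.8 / 6 = 33.13
Rounded: 33

33


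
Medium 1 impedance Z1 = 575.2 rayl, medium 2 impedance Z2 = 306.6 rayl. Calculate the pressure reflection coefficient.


Given values:
  Z1 = 575.2 rayl, Z2 = 306.6 rayl
Formula: R = (Z2 - Z1) / (Z2 + Z1)
Numerator: Z2 - Z1 = 306.6 - 575.2 = -268.6
Denominator: Z2 + Z1 = 306.6 + 575.2 = 881.8
R = -268.6 / 881.8 = -0.3046

-0.3046


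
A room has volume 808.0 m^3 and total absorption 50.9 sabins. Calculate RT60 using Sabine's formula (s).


Given values:
  V = 808.0 m^3
  A = 50.9 sabins
Formula: RT60 = 0.161 * V / A
Numerator: 0.161 * 808.0 = 130.088
RT60 = 130.088 / 50.9 = 2.556

2.556 s


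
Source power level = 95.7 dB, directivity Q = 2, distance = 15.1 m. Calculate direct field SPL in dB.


Given values:
  Lw = 95.7 dB, Q = 2, r = 15.1 m
Formula: SPL = Lw + 10 * log10(Q / (4 * pi * r^2))
Compute 4 * pi * r^2 = 4 * pi * 15.1^2 = 2865.2582
Compute Q / denom = 2 / 2865.2582 = 0.00069802
Compute 10 * log10(0.00069802) = -31.5613
SPL = 95.7 + (-31.5613) = 64.14

64.14 dB


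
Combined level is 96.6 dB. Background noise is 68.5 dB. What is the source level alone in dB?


Given values:
  L_total = 96.6 dB, L_bg = 68.5 dB
Formula: L_source = 10 * log10(10^(L_total/10) - 10^(L_bg/10))
Convert to linear:
  10^(96.6/10) = 4570881896.1488
  10^(68.5/10) = 7079457.8438
Difference: 4570881896.1488 - 7079457.8438 = 4563802438.305
L_source = 10 * log10(4563802438.305) = 96.59

96.59 dB


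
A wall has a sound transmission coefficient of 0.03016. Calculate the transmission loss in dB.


Given values:
  tau = 0.03016
Formula: TL = 10 * log10(1 / tau)
Compute 1 / tau = 1 / 0.03016 = 33.1565
Compute log10(33.1565) = 1.520569
TL = 10 * 1.520569 = 15.21

15.21 dB


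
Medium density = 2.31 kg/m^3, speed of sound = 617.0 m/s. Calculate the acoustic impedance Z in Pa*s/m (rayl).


Given values:
  rho = 2.31 kg/m^3
  c = 617.0 m/s
Formula: Z = rho * c
Z = 2.31 * 617.0
Z = 1425.27

1425.27 rayl


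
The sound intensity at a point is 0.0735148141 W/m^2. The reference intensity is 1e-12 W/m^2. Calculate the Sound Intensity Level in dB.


Given values:
  I = 0.0735148141 W/m^2
  I_ref = 1e-12 W/m^2
Formula: SIL = 10 * log10(I / I_ref)
Compute ratio: I / I_ref = 73514814100
Compute log10: log10(73514814100) = 10.866375
Multiply: SIL = 10 * 10.866375 = 108.66

108.66 dB


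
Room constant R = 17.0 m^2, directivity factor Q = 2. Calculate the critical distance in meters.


Given values:
  R = 17.0 m^2, Q = 2
Formula: d_c = 0.141 * sqrt(Q * R)
Compute Q * R = 2 * 17.0 = 34.0
Compute sqrt(34.0) = 5.831
d_c = 0.141 * 5.831 = 0.822

0.822 m


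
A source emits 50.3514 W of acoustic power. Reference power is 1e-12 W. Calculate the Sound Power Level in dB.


Given values:
  W = 50.3514 W
  W_ref = 1e-12 W
Formula: SWL = 10 * log10(W / W_ref)
Compute ratio: W / W_ref = 50351400000000
Compute log10: log10(50351400000000) = 13.702012
Multiply: SWL = 10 * 13.702012 = 137.02

137.02 dB


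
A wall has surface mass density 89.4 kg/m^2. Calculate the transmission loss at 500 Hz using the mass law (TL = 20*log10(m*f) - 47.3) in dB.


Given values:
  m = 89.4 kg/m^2, f = 500 Hz
Formula: TL = 20 * log10(m * f) - 47.3
Compute m * f = 89.4 * 500 = 44700.0
Compute log10(44700.0) = 4.650308
Compute 20 * 4.650308 = 93.0062
TL = 93.0062 - 47.3 = 45.71

45.71 dB


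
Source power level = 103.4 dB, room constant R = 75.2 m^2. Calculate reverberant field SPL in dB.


Given values:
  Lw = 103.4 dB, R = 75.2 m^2
Formula: SPL = Lw + 10 * log10(4 / R)
Compute 4 / R = 4 / 75.2 = 0.053191
Compute 10 * log10(0.053191) = -12.7416
SPL = 103.4 + (-12.7416) = 90.66

90.66 dB


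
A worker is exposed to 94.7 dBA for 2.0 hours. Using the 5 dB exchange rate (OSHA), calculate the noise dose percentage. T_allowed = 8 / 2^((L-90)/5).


Given values:
  L = 94.7 dBA, T = 2.0 hours
Formula: T_allowed = 8 / 2^((L - 90) / 5)
Compute exponent: (94.7 - 90) / 5 = 0.94
Compute 2^(0.94) = 1.918528
T_allowed = 8 / 1.918528 = 4.169864 hours
Dose = (T / T_allowed) * 100
Dose = (2.0 / 4.169864) * 100 = 47.96

47.96 %


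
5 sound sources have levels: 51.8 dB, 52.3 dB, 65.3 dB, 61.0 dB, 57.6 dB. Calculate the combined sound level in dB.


Formula: L_total = 10 * log10( sum(10^(Li/10)) )
  Source 1: 10^(51.8/10) = 151356.1248
  Source 2: 10^(52.3/10) = 169824.3652
  Source 3: 10^(65.3/10) = 3388441.5614
  Source 4: 10^(61.0/10) = 1258925.4118
  Source 5: 10^(57.6/10) = 575439.9373
Sum of linear values = 5543987.4005
L_total = 10 * log10(5543987.4005) = 67.44

67.44 dB


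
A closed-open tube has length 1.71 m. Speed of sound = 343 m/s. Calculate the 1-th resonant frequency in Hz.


Given values:
  Tube type: closed-open, L = 1.71 m, c = 343 m/s, n = 1
Formula: f_n = (2n - 1) * c / (4 * L)
Compute 2n - 1 = 2*1 - 1 = 1
Compute 4 * L = 4 * 1.71 = 6.84
f = 1 * 343 / 6.84
f = 50.15

50.15 Hz


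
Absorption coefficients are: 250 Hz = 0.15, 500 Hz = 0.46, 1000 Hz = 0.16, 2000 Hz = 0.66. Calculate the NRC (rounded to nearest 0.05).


Given values:
  a_250 = 0.15, a_500 = 0.46
  a_1000 = 0.16, a_2000 = 0.66
Formula: NRC = (a250 + a500 + a1000 + a2000) / 4
Sum = 0.15 + 0.46 + 0.16 + 0.66 = 1.43
NRC = 1.43 / 4 = 0.3575
Rounded to nearest 0.05: 0.35

0.35


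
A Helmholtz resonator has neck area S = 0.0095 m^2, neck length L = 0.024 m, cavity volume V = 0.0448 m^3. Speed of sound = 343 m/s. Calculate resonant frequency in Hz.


Given values:
  S = 0.0095 m^2, L = 0.024 m, V = 0.0448 m^3, c = 343 m/s
Formula: f = (c / (2*pi)) * sqrt(S / (V * L))
Compute V * L = 0.0448 * 0.024 = 0.0010752
Compute S / (V * L) = 0.0095 / 0.0010752 = 8.8356
Compute sqrt(8.8356) = 2.972474
Compute c / (2*pi) = 343 / 6.283185 = 54.590148
f = 54.590148 * 2.972474 = 162.27

162.27 Hz


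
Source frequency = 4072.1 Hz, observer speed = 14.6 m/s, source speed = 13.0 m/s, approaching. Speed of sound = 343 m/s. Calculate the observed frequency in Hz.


Given values:
  f_s = 4072.1 Hz, v_o = 14.6 m/s, v_s = 13.0 m/s
  Direction: approaching
Formula: f_o = f_s * (c + v_o) / (c - v_s)
Numerator: c + v_o = 343 + 14.6 = 357.6
Denominator: c - v_s = 343 - 13.0 = 330.0
f_o = 4072.1 * 357.6 / 330.0 = 4412.68

4412.68 Hz


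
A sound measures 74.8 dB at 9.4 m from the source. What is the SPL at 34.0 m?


Given values:
  SPL1 = 74.8 dB, r1 = 9.4 m, r2 = 34.0 m
Formula: SPL2 = SPL1 - 20 * log10(r2 / r1)
Compute ratio: r2 / r1 = 34.0 / 9.4 = 3.617
Compute log10: log10(3.617) = 0.558349
Compute drop: 20 * 0.558349 = 11.167
SPL2 = 74.8 - 11.167 = 63.63

63.63 dB


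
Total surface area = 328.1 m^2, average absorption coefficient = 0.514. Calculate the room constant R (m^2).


Given values:
  S = 328.1 m^2, alpha = 0.514
Formula: R = S * alpha / (1 - alpha)
Numerator: 328.1 * 0.514 = 168.6434
Denominator: 1 - 0.514 = 0.486
R = 168.6434 / 0.486 = 347.0

347.0 m^2


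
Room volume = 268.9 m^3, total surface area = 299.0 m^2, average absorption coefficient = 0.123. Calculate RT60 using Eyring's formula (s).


Given values:
  V = 268.9 m^3, S = 299.0 m^2, alpha = 0.123
Formula: RT60 = 0.161 * V / (-S * ln(1 - alpha))
Compute ln(1 - 0.123) = ln(0.877) = -0.131248
Denominator: -299.0 * -0.131248 = 39.2432
Numerator: 0.161 * 268.9 = 43.2929
RT60 = 43.2929 / 39.2432 = 1.103

1.103 s


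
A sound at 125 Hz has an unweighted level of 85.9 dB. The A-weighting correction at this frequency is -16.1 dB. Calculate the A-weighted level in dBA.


Given values:
  SPL = 85.9 dB
  A-weighting at 125 Hz = -16.1 dB
Formula: L_A = SPL + A_weight
L_A = 85.9 + (-16.1)
L_A = 69.8

69.8 dBA


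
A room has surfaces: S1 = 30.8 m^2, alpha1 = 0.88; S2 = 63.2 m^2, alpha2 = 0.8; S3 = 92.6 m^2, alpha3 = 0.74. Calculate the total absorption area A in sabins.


Given surfaces:
  Surface 1: 30.8 * 0.88 = 27.104
  Surface 2: 63.2 * 0.8 = 50.56
  Surface 3: 92.6 * 0.74 = 68.524
Formula: A = sum(Si * alpha_i)
A = 27.104 + 50.56 + 68.524
A = 146.19

146.19 sabins


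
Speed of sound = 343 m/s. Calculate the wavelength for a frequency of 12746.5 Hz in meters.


Given values:
  c = 343 m/s, f = 12746.5 Hz
Formula: lambda = c / f
lambda = 343 / 12746.5
lambda = 0.0269

0.0269 m


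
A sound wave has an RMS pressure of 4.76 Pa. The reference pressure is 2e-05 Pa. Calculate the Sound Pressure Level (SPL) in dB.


Given values:
  p = 4.76 Pa
  p_ref = 2e-05 Pa
Formula: SPL = 20 * log10(p / p_ref)
Compute ratio: p / p_ref = 4.76 / 2e-05 = 238000
Compute log10: log10(238000) = 5.376577
Multiply: SPL = 20 * 5.376577 = 107.53

107.53 dB


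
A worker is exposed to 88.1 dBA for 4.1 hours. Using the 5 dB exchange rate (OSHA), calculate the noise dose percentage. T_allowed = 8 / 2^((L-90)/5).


Given values:
  L = 88.1 dBA, T = 4.1 hours
Formula: T_allowed = 8 / 2^((L - 90) / 5)
Compute exponent: (88.1 - 90) / 5 = -0.38
Compute 2^(-0.38) = 0.768438
T_allowed = 8 / 0.768438 = 10.410729 hours
Dose = (T / T_allowed) * 100
Dose = (4.1 / 10.410729) * 100 = 39.38

39.38 %


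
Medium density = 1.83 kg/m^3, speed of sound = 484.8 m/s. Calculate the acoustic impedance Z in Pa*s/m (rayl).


Given values:
  rho = 1.83 kg/m^3
  c = 484.8 m/s
Formula: Z = rho * c
Z = 1.83 * 484.8
Z = 887.18

887.18 rayl


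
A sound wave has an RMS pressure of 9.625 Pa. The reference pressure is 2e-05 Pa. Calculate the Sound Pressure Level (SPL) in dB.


Given values:
  p = 9.625 Pa
  p_ref = 2e-05 Pa
Formula: SPL = 20 * log10(p / p_ref)
Compute ratio: p / p_ref = 9.625 / 2e-05 = 481250
Compute log10: log10(481250) = 5.682371
Multiply: SPL = 20 * 5.682371 = 113.65

113.65 dB


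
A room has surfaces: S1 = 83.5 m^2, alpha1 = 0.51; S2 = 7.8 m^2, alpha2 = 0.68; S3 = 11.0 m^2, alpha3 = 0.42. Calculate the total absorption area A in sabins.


Given surfaces:
  Surface 1: 83.5 * 0.51 = 42.585
  Surface 2: 7.8 * 0.68 = 5.304
  Surface 3: 11.0 * 0.42 = 4.62
Formula: A = sum(Si * alpha_i)
A = 42.585 + 5.304 + 4.62
A = 52.51

52.51 sabins


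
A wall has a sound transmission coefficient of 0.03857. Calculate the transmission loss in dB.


Given values:
  tau = 0.03857
Formula: TL = 10 * log10(1 / tau)
Compute 1 / tau = 1 / 0.03857 = 25.9269
Compute log10(25.9269) = 1.413751
TL = 10 * 1.413751 = 14.14

14.14 dB


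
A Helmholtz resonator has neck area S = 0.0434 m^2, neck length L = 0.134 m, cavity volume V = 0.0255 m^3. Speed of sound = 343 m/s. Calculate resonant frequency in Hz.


Given values:
  S = 0.0434 m^2, L = 0.134 m, V = 0.0255 m^3, c = 343 m/s
Formula: f = (c / (2*pi)) * sqrt(S / (V * L))
Compute V * L = 0.0255 * 0.134 = 0.003417
Compute S / (V * L) = 0.0434 / 0.003417 = 12.7012
Compute sqrt(12.7012) = 3.563874
Compute c / (2*pi) = 343 / 6.283185 = 54.590148
f = 54.590148 * 3.563874 = 194.55

194.55 Hz


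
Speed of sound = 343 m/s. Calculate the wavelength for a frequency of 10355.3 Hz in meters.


Given values:
  c = 343 m/s, f = 10355.3 Hz
Formula: lambda = c / f
lambda = 343 / 10355.3
lambda = 0.0331

0.0331 m


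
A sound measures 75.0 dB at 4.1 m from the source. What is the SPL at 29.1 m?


Given values:
  SPL1 = 75.0 dB, r1 = 4.1 m, r2 = 29.1 m
Formula: SPL2 = SPL1 - 20 * log10(r2 / r1)
Compute ratio: r2 / r1 = 29.1 / 4.1 = 7.0976
Compute log10: log10(7.0976) = 0.851112
Compute drop: 20 * 0.851112 = 17.0222
SPL2 = 75.0 - 17.0222 = 57.98

57.98 dB


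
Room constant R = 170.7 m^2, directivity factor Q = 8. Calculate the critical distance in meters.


Given values:
  R = 170.7 m^2, Q = 8
Formula: d_c = 0.141 * sqrt(Q * R)
Compute Q * R = 8 * 170.7 = 1365.6
Compute sqrt(1365.6) = 36.954
d_c = 0.141 * 36.954 = 5.211

5.211 m


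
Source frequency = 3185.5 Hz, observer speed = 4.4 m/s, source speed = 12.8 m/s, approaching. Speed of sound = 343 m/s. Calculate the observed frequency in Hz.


Given values:
  f_s = 3185.5 Hz, v_o = 4.4 m/s, v_s = 12.8 m/s
  Direction: approaching
Formula: f_o = f_s * (c + v_o) / (c - v_s)
Numerator: c + v_o = 343 + 4.4 = 347.4
Denominator: c - v_s = 343 - 12.8 = 330.2
f_o = 3185.5 * 347.4 / 330.2 = 3351.43

3351.43 Hz


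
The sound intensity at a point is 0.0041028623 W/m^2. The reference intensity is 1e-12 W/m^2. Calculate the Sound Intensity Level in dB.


Given values:
  I = 0.0041028623 W/m^2
  I_ref = 1e-12 W/m^2
Formula: SIL = 10 * log10(I / I_ref)
Compute ratio: I / I_ref = 4102862300
Compute log10: log10(4102862300) = 9.613087
Multiply: SIL = 10 * 9.613087 = 96.13

96.13 dB


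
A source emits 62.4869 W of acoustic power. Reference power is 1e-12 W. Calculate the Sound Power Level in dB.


Given values:
  W = 62.4869 W
  W_ref = 1e-12 W
Formula: SWL = 10 * log10(W / W_ref)
Compute ratio: W / W_ref = 62486900000000
Compute log10: log10(62486900000000) = 13.795789
Multiply: SWL = 10 * 13.795789 = 137.96

137.96 dB


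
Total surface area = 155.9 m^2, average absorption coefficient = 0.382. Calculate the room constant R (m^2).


Given values:
  S = 155.9 m^2, alpha = 0.382
Formula: R = S * alpha / (1 - alpha)
Numerator: 155.9 * 0.382 = 59.5538
Denominator: 1 - 0.382 = 0.618
R = 59.5538 / 0.618 = 96.37

96.37 m^2


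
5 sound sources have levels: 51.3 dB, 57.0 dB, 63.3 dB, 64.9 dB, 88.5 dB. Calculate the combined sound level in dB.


Formula: L_total = 10 * log10( sum(10^(Li/10)) )
  Source 1: 10^(51.3/10) = 134896.2883
  Source 2: 10^(57.0/10) = 501187.2336
  Source 3: 10^(63.3/10) = 2137962.0895
  Source 4: 10^(64.9/10) = 3090295.4325
  Source 5: 10^(88.5/10) = 707945784.3841
Sum of linear values = 713810125.428
L_total = 10 * log10(713810125.428) = 88.54

88.54 dB


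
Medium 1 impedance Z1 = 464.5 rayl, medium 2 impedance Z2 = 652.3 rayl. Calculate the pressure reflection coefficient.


Given values:
  Z1 = 464.5 rayl, Z2 = 652.3 rayl
Formula: R = (Z2 - Z1) / (Z2 + Z1)
Numerator: Z2 - Z1 = 652.3 - 464.5 = 187.8
Denominator: Z2 + Z1 = 652.3 + 464.5 = 1116.8
R = 187.8 / 1116.8 = 0.1682

0.1682


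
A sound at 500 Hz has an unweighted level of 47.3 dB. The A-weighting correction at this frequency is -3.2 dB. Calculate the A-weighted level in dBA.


Given values:
  SPL = 47.3 dB
  A-weighting at 500 Hz = -3.2 dB
Formula: L_A = SPL + A_weight
L_A = 47.3 + (-3.2)
L_A = 44.1

44.1 dBA


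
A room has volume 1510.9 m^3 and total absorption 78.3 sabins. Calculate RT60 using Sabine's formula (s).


Given values:
  V = 1510.9 m^3
  A = 78.3 sabins
Formula: RT60 = 0.161 * V / A
Numerator: 0.161 * 1510.9 = 243.2549
RT60 = 243.2549 / 78.3 = 3.107

3.107 s


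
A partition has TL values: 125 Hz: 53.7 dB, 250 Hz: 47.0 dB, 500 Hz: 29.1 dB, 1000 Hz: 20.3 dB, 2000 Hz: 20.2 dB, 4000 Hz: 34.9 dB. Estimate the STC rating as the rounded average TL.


Given TL values at each frequency:
  125 Hz: 53.7 dB
  250 Hz: 47.0 dB
  500 Hz: 29.1 dB
  1000 Hz: 20.3 dB
  2000 Hz: 20.2 dB
  4000 Hz: 34.9 dB
Formula: STC ~ round(average of TL values)
Sum = 53.7 + 47.0 + 29.1 + 20.3 + 20.2 + 34.9 = 205.2
Average = 205.2 / 6 = 34.2
Rounded: 34

34


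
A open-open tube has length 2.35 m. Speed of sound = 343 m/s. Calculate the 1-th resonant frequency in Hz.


Given values:
  Tube type: open-open, L = 2.35 m, c = 343 m/s, n = 1
Formula: f_n = n * c / (2 * L)
Compute 2 * L = 2 * 2.35 = 4.7
f = 1 * 343 / 4.7
f = 72.98

72.98 Hz


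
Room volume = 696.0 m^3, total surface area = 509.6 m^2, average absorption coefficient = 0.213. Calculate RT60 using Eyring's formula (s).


Given values:
  V = 696.0 m^3, S = 509.6 m^2, alpha = 0.213
Formula: RT60 = 0.161 * V / (-S * ln(1 - alpha))
Compute ln(1 - 0.213) = ln(0.787) = -0.239527
Denominator: -509.6 * -0.239527 = 122.063
Numerator: 0.161 * 696.0 = 112.056
RT60 = 112.056 / 122.063 = 0.918

0.918 s


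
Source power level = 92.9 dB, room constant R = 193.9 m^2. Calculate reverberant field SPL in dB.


Given values:
  Lw = 92.9 dB, R = 193.9 m^2
Formula: SPL = Lw + 10 * log10(4 / R)
Compute 4 / R = 4 / 193.9 = 0.020629
Compute 10 * log10(0.020629) = -16.8552
SPL = 92.9 + (-16.8552) = 76.04

76.04 dB


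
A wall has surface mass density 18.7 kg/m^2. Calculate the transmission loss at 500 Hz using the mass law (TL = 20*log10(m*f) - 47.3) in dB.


Given values:
  m = 18.7 kg/m^2, f = 500 Hz
Formula: TL = 20 * log10(m * f) - 47.3
Compute m * f = 18.7 * 500 = 9350.0
Compute log10(9350.0) = 3.970812
Compute 20 * 3.970812 = 79.4162
TL = 79.4162 - 47.3 = 32.12

32.12 dB


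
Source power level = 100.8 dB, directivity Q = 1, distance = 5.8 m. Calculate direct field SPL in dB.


Given values:
  Lw = 100.8 dB, Q = 1, r = 5.8 m
Formula: SPL = Lw + 10 * log10(Q / (4 * pi * r^2))
Compute 4 * pi * r^2 = 4 * pi * 5.8^2 = 422.7327
Compute Q / denom = 1 / 422.7327 = 0.00236556
Compute 10 * log10(0.00236556) = -26.2607
SPL = 100.8 + (-26.2607) = 74.54

74.54 dB


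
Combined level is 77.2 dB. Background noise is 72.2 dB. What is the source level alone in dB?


Given values:
  L_total = 77.2 dB, L_bg = 72.2 dB
Formula: L_source = 10 * log10(10^(L_total/10) - 10^(L_bg/10))
Convert to linear:
  10^(77.2/10) = 52480746.025
  10^(72.2/10) = 16595869.0744
Difference: 52480746.025 - 16595869.0744 = 35884876.9506
L_source = 10 * log10(35884876.9506) = 75.55

75.55 dB


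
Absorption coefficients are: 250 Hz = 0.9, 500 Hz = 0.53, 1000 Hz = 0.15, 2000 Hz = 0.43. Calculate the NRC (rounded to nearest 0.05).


Given values:
  a_250 = 0.9, a_500 = 0.53
  a_1000 = 0.15, a_2000 = 0.43
Formula: NRC = (a250 + a500 + a1000 + a2000) / 4
Sum = 0.9 + 0.53 + 0.15 + 0.43 = 2.01
NRC = 2.01 / 4 = 0.5025
Rounded to nearest 0.05: 0.5

0.5


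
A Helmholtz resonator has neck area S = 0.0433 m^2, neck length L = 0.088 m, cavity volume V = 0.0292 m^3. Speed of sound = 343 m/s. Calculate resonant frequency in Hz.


Given values:
  S = 0.0433 m^2, L = 0.088 m, V = 0.0292 m^3, c = 343 m/s
Formula: f = (c / (2*pi)) * sqrt(S / (V * L))
Compute V * L = 0.0292 * 0.088 = 0.0025696
Compute S / (V * L) = 0.0433 / 0.0025696 = 16.8509
Compute sqrt(16.8509) = 4.104985
Compute c / (2*pi) = 343 / 6.283185 = 54.590148
f = 54.590148 * 4.104985 = 224.09

224.09 Hz


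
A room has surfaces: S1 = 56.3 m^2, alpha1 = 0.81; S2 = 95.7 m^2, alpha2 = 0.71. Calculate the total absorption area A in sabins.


Given surfaces:
  Surface 1: 56.3 * 0.81 = 45.603
  Surface 2: 95.7 * 0.71 = 67.947
Formula: A = sum(Si * alpha_i)
A = 45.603 + 67.947
A = 113.55

113.55 sabins


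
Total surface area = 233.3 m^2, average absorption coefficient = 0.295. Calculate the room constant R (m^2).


Given values:
  S = 233.3 m^2, alpha = 0.295
Formula: R = S * alpha / (1 - alpha)
Numerator: 233.3 * 0.295 = 68.8235
Denominator: 1 - 0.295 = 0.705
R = 68.8235 / 0.705 = 97.62

97.62 m^2


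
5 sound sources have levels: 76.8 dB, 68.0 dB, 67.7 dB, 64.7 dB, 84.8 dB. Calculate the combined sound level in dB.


Formula: L_total = 10 * log10( sum(10^(Li/10)) )
  Source 1: 10^(76.8/10) = 47863009.2323
  Source 2: 10^(68.0/10) = 6309573.4448
  Source 3: 10^(67.7/10) = 5888436.5536
  Source 4: 10^(64.7/10) = 2951209.2267
  Source 5: 10^(84.8/10) = 301995172.0402
Sum of linear values = 365007400.4976
L_total = 10 * log10(365007400.4976) = 85.62

85.62 dB


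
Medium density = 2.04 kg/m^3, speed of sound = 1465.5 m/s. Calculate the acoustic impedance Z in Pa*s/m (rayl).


Given values:
  rho = 2.04 kg/m^3
  c = 1465.5 m/s
Formula: Z = rho * c
Z = 2.04 * 1465.5
Z = 2989.62

2989.62 rayl


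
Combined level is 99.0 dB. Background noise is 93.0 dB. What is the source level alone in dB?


Given values:
  L_total = 99.0 dB, L_bg = 93.0 dB
Formula: L_source = 10 * log10(10^(L_total/10) - 10^(L_bg/10))
Convert to linear:
  10^(99.0/10) = 7943282347.2428
  10^(93.0/10) = 1995262314.9689
Difference: 7943282347.2428 - 1995262314.9689 = 5948020032.2739
L_source = 10 * log10(5948020032.2739) = 97.74

97.74 dB


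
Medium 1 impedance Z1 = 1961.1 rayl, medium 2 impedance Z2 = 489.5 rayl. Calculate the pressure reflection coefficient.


Given values:
  Z1 = 1961.1 rayl, Z2 = 489.5 rayl
Formula: R = (Z2 - Z1) / (Z2 + Z1)
Numerator: Z2 - Z1 = 489.5 - 1961.1 = -1471.6
Denominator: Z2 + Z1 = 489.5 + 1961.1 = 2450.6
R = -1471.6 / 2450.6 = -0.6005

-0.6005


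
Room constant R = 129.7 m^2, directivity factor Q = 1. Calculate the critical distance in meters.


Given values:
  R = 129.7 m^2, Q = 1
Formula: d_c = 0.141 * sqrt(Q * R)
Compute Q * R = 1 * 129.7 = 129.7
Compute sqrt(129.7) = 11.3886
d_c = 0.141 * 11.3886 = 1.606

1.606 m


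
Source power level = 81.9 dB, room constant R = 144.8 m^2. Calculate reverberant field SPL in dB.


Given values:
  Lw = 81.9 dB, R = 144.8 m^2
Formula: SPL = Lw + 10 * log10(4 / R)
Compute 4 / R = 4 / 144.8 = 0.027624
Compute 10 * log10(0.027624) = -15.5871
SPL = 81.9 + (-15.5871) = 66.31

66.31 dB


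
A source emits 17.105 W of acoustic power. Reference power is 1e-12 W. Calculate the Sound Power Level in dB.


Given values:
  W = 17.105 W
  W_ref = 1e-12 W
Formula: SWL = 10 * log10(W / W_ref)
Compute ratio: W / W_ref = 17105000000000
Compute log10: log10(17105000000000) = 13.233123
Multiply: SWL = 10 * 13.233123 = 132.33

132.33 dB


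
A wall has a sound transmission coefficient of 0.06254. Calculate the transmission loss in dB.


Given values:
  tau = 0.06254
Formula: TL = 10 * log10(1 / tau)
Compute 1 / tau = 1 / 0.06254 = 15.9898
Compute log10(15.9898) = 1.203843
TL = 10 * 1.203843 = 12.04

12.04 dB


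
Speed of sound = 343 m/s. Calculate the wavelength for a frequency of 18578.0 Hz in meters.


Given values:
  c = 343 m/s, f = 18578.0 Hz
Formula: lambda = c / f
lambda = 343 / 18578.0
lambda = 0.0185

0.0185 m


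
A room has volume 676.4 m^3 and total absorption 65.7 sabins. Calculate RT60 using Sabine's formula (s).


Given values:
  V = 676.4 m^3
  A = 65.7 sabins
Formula: RT60 = 0.161 * V / A
Numerator: 0.161 * 676.4 = 108.9004
RT60 = 108.9004 / 65.7 = 1.658

1.658 s


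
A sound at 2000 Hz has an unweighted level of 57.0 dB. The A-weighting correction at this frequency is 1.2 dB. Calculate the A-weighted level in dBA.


Given values:
  SPL = 57.0 dB
  A-weighting at 2000 Hz = 1.2 dB
Formula: L_A = SPL + A_weight
L_A = 57.0 + (1.2)
L_A = 58.2

58.2 dBA


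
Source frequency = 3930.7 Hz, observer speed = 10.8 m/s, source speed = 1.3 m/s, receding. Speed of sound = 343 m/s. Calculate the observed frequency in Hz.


Given values:
  f_s = 3930.7 Hz, v_o = 10.8 m/s, v_s = 1.3 m/s
  Direction: receding
Formula: f_o = f_s * (c - v_o) / (c + v_s)
Numerator: c - v_o = 343 - 10.8 = 332.2
Denominator: c + v_s = 343 + 1.3 = 344.3
f_o = 3930.7 * 332.2 / 344.3 = 3792.56

3792.56 Hz


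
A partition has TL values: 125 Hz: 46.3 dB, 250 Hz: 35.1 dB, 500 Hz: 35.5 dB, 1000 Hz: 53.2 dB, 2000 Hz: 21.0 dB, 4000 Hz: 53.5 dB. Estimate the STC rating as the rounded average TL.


Given TL values at each frequency:
  125 Hz: 46.3 dB
  250 Hz: 35.1 dB
  500 Hz: 35.5 dB
  1000 Hz: 53.2 dB
  2000 Hz: 21.0 dB
  4000 Hz: 53.5 dB
Formula: STC ~ round(average of TL values)
Sum = 46.3 + 35.1 + 35.5 + 53.2 + 21.0 + 53.5 = 244.6
Average = 244.6 / 6 = 40.77
Rounded: 41

41


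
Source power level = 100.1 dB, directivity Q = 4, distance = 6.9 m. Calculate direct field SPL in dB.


Given values:
  Lw = 100.1 dB, Q = 4, r = 6.9 m
Formula: SPL = Lw + 10 * log10(Q / (4 * pi * r^2))
Compute 4 * pi * r^2 = 4 * pi * 6.9^2 = 598.2849
Compute Q / denom = 4 / 598.2849 = 0.00668578
Compute 10 * log10(0.00668578) = -21.7485
SPL = 100.1 + (-21.7485) = 78.35

78.35 dB


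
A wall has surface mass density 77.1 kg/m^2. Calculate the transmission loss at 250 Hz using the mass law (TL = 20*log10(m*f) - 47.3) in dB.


Given values:
  m = 77.1 kg/m^2, f = 250 Hz
Formula: TL = 20 * log10(m * f) - 47.3
Compute m * f = 77.1 * 250 = 19275.0
Compute log10(19275.0) = 4.284994
Compute 20 * 4.284994 = 85.6999
TL = 85.6999 - 47.3 = 38.4

38.4 dB


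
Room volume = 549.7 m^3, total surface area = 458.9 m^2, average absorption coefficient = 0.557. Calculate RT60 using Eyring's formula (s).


Given values:
  V = 549.7 m^3, S = 458.9 m^2, alpha = 0.557
Formula: RT60 = 0.161 * V / (-S * ln(1 - alpha))
Compute ln(1 - 0.557) = ln(0.443) = -0.814186
Denominator: -458.9 * -0.814186 = 373.63
Numerator: 0.161 * 549.7 = 88.5017
RT60 = 88.5017 / 373.63 = 0.237

0.237 s


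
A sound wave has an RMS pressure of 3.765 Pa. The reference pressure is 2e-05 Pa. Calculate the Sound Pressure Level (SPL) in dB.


Given values:
  p = 3.765 Pa
  p_ref = 2e-05 Pa
Formula: SPL = 20 * log10(p / p_ref)
Compute ratio: p / p_ref = 3.765 / 2e-05 = 188250
Compute log10: log10(188250) = 5.274735
Multiply: SPL = 20 * 5.274735 = 105.49

105.49 dB


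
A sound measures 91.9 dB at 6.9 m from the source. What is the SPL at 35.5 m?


Given values:
  SPL1 = 91.9 dB, r1 = 6.9 m, r2 = 35.5 m
Formula: SPL2 = SPL1 - 20 * log10(r2 / r1)
Compute ratio: r2 / r1 = 35.5 / 6.9 = 5.1449
Compute log10: log10(5.1449) = 0.711377
Compute drop: 20 * 0.711377 = 14.2275
SPL2 = 91.9 - 14.2275 = 77.67

77.67 dB


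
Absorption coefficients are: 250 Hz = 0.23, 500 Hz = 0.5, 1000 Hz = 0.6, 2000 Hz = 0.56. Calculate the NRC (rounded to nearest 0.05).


Given values:
  a_250 = 0.23, a_500 = 0.5
  a_1000 = 0.6, a_2000 = 0.56
Formula: NRC = (a250 + a500 + a1000 + a2000) / 4
Sum = 0.23 + 0.5 + 0.6 + 0.56 = 1.89
NRC = 1.89 / 4 = 0.4725
Rounded to nearest 0.05: 0.45

0.45


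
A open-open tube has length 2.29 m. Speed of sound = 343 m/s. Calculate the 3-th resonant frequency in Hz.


Given values:
  Tube type: open-open, L = 2.29 m, c = 343 m/s, n = 3
Formula: f_n = n * c / (2 * L)
Compute 2 * L = 2 * 2.29 = 4.58
f = 3 * 343 / 4.58
f = 224.67

224.67 Hz


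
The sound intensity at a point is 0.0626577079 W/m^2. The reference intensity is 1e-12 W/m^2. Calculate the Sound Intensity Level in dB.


Given values:
  I = 0.0626577079 W/m^2
  I_ref = 1e-12 W/m^2
Formula: SIL = 10 * log10(I / I_ref)
Compute ratio: I / I_ref = 62657707900
Compute log10: log10(62657707900) = 10.796975
Multiply: SIL = 10 * 10.796975 = 107.97

107.97 dB


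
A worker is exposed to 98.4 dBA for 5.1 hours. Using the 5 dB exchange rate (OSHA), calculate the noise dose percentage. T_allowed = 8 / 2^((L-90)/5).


Given values:
  L = 98.4 dBA, T = 5.1 hours
Formula: T_allowed = 8 / 2^((L - 90) / 5)
Compute exponent: (98.4 - 90) / 5 = 1.68
Compute 2^(1.68) = 3.20428
T_allowed = 8 / 3.20428 = 2.496661 hours
Dose = (T / T_allowed) * 100
Dose = (5.1 / 2.496661) * 100 = 204.27

204.27 %


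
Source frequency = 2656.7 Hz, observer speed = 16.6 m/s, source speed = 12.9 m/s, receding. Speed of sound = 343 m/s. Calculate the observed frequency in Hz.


Given values:
  f_s = 2656.7 Hz, v_o = 16.6 m/s, v_s = 12.9 m/s
  Direction: receding
Formula: f_o = f_s * (c - v_o) / (c + v_s)
Numerator: c - v_o = 343 - 16.6 = 326.4
Denominator: c + v_s = 343 + 12.9 = 355.9
f_o = 2656.7 * 326.4 / 355.9 = 2436.49

2436.49 Hz


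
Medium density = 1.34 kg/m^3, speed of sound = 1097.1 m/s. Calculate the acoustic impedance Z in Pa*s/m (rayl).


Given values:
  rho = 1.34 kg/m^3
  c = 1097.1 m/s
Formula: Z = rho * c
Z = 1.34 * 1097.1
Z = 1470.11

1470.11 rayl


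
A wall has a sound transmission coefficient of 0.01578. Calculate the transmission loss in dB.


Given values:
  tau = 0.01578
Formula: TL = 10 * log10(1 / tau)
Compute 1 / tau = 1 / 0.01578 = 63.3714
Compute log10(63.3714) = 1.801893
TL = 10 * 1.801893 = 18.02

18.02 dB


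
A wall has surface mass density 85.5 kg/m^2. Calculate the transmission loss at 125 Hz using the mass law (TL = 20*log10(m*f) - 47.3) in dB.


Given values:
  m = 85.5 kg/m^2, f = 125 Hz
Formula: TL = 20 * log10(m * f) - 47.3
Compute m * f = 85.5 * 125 = 10687.5
Compute log10(10687.5) = 4.028876
Compute 20 * 4.028876 = 80.5775
TL = 80.5775 - 47.3 = 33.28

33.28 dB


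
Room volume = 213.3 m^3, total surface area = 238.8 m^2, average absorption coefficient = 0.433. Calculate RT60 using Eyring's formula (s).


Given values:
  V = 213.3 m^3, S = 238.8 m^2, alpha = 0.433
Formula: RT60 = 0.161 * V / (-S * ln(1 - alpha))
Compute ln(1 - 0.433) = ln(0.567) = -0.567396
Denominator: -238.8 * -0.567396 = 135.4942
Numerator: 0.161 * 213.3 = 34.3413
RT60 = 34.3413 / 135.4942 = 0.253

0.253 s


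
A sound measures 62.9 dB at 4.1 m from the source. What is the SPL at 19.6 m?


Given values:
  SPL1 = 62.9 dB, r1 = 4.1 m, r2 = 19.6 m
Formula: SPL2 = SPL1 - 20 * log10(r2 / r1)
Compute ratio: r2 / r1 = 19.6 / 4.1 = 4.7805
Compute log10: log10(4.7805) = 0.679473
Compute drop: 20 * 0.679473 = 13.5895
SPL2 = 62.9 - 13.5895 = 49.31

49.31 dB


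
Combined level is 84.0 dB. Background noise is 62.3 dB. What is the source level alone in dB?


Given values:
  L_total = 84.0 dB, L_bg = 62.3 dB
Formula: L_source = 10 * log10(10^(L_total/10) - 10^(L_bg/10))
Convert to linear:
  10^(84.0/10) = 251188643.151
  10^(62.3/10) = 1698243.6525
Difference: 251188643.151 - 1698243.6525 = 249490399.4985
L_source = 10 * log10(249490399.4985) = 83.97

83.97 dB


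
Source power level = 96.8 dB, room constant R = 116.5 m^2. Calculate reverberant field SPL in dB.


Given values:
  Lw = 96.8 dB, R = 116.5 m^2
Formula: SPL = Lw + 10 * log10(4 / R)
Compute 4 / R = 4 / 116.5 = 0.034335
Compute 10 * log10(0.034335) = -14.6426
SPL = 96.8 + (-14.6426) = 82.16

82.16 dB


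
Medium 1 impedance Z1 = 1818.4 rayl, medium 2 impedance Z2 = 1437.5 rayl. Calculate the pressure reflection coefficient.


Given values:
  Z1 = 1818.4 rayl, Z2 = 1437.5 rayl
Formula: R = (Z2 - Z1) / (Z2 + Z1)
Numerator: Z2 - Z1 = 1437.5 - 1818.4 = -380.9
Denominator: Z2 + Z1 = 1437.5 + 1818.4 = 3255.9
R = -380.9 / 3255.9 = -0.117

-0.117


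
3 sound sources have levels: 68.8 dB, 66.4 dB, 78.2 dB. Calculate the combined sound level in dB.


Formula: L_total = 10 * log10( sum(10^(Li/10)) )
  Source 1: 10^(68.8/10) = 7585775.7503
  Source 2: 10^(66.4/10) = 4365158.3224
  Source 3: 10^(78.2/10) = 66069344.8008
Sum of linear values = 78020278.8735
L_total = 10 * log10(78020278.8735) = 78.92

78.92 dB


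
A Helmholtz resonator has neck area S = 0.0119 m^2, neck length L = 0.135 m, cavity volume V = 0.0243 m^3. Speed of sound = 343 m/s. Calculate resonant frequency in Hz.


Given values:
  S = 0.0119 m^2, L = 0.135 m, V = 0.0243 m^3, c = 343 m/s
Formula: f = (c / (2*pi)) * sqrt(S / (V * L))
Compute V * L = 0.0243 * 0.135 = 0.0032805
Compute S / (V * L) = 0.0119 / 0.0032805 = 3.6275
Compute sqrt(3.6275) = 1.9046
Compute c / (2*pi) = 343 / 6.283185 = 54.590148
f = 54.590148 * 1.9046 = 103.97

103.97 Hz


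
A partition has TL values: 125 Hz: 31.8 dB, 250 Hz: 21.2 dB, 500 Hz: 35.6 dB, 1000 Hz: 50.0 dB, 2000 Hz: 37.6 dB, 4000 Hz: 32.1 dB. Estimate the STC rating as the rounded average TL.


Given TL values at each frequency:
  125 Hz: 31.8 dB
  250 Hz: 21.2 dB
  500 Hz: 35.6 dB
  1000 Hz: 50.0 dB
  2000 Hz: 37.6 dB
  4000 Hz: 32.1 dB
Formula: STC ~ round(average of TL values)
Sum = 31.8 + 21.2 + 35.6 + 50.0 + 37.6 + 32.1 = 208.3
Average = 208.3 / 6 = 34.72
Rounded: 35

35


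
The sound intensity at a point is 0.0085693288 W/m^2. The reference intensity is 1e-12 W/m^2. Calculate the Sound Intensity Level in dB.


Given values:
  I = 0.0085693288 W/m^2
  I_ref = 1e-12 W/m^2
Formula: SIL = 10 * log10(I / I_ref)
Compute ratio: I / I_ref = 8569328800
Compute log10: log10(8569328800) = 9.932947
Multiply: SIL = 10 * 9.932947 = 99.33

99.33 dB


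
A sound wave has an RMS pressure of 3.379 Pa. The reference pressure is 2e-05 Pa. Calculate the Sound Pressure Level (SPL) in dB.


Given values:
  p = 3.379 Pa
  p_ref = 2e-05 Pa
Formula: SPL = 20 * log10(p / p_ref)
Compute ratio: p / p_ref = 3.379 / 2e-05 = 168950
Compute log10: log10(168950) = 5.227758
Multiply: SPL = 20 * 5.227758 = 104.56

104.56 dB


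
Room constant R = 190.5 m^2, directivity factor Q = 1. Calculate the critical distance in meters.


Given values:
  R = 190.5 m^2, Q = 1
Formula: d_c = 0.141 * sqrt(Q * R)
Compute Q * R = 1 * 190.5 = 190.5
Compute sqrt(190.5) = 13.8022
d_c = 0.141 * 13.8022 = 1.946

1.946 m
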